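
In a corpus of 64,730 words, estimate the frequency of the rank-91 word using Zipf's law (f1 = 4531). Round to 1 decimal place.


Zipf's law: f(r) = f(1) / r
f(1) = 4531
f(91) = 4531 / 91
= 49.8 occurrences


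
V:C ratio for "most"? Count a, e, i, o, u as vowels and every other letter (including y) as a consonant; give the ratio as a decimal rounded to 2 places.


Word: "most"
Vowels (a,e,i,o,u): 1
Consonants: 3
Ratio = 1/3
= 0.33


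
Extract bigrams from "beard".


Word: "beard" (length 5)
Number of bigrams = 5 - 2 + 1 = 4
  Position 0: "be"
  Position 1: "ea"
  Position 2: "ar"
  Position 3: "rd"
Bigrams = "be", "ea", "ar", "rd"


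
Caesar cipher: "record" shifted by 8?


Word: "record"
Shift: 8
Each letter → (letter + shift) mod 26:
  'r' (17) + 8 = 25 → 'z'
  'e' (4) + 8 = 12 → 'm'
  'c' (2) + 8 = 10 → 'k'
  'o' (14) + 8 = 22 → 'w'
  'r' (17) + 8 = 25 → 'z'
  'd' (3) + 8 = 11 → 'l'
Result = "zmkwzl"


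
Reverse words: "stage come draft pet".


Original: "stage come draft pet"
Words (1..n): stage | come | draft | pet
Reversed (n..1): pet | draft | come | stage
Result = "pet draft come stage"


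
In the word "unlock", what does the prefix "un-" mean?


Prefix: un-
Example: unlock (un- + lock)
Meaning = not / reverse


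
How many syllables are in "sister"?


Word: "sister"
Syllable breakdown: sis / ter
Counting: 2 parts
= 2 syllables


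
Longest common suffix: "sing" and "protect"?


Word 1: "sing"
Word 2: "protect"
Comparing from end:
  Pos -1: 'g' != 't' (stop)
LCS = "" (length 0)


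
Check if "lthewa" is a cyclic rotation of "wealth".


Word: "wealth", Candidate: "lthewa"
Method: check if candidate is substring of word+word
"wealthwealth" contains "lthewa"? No
Is rotation = No


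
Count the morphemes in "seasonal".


Word: "seasonal"
Morphemes: season / -al
Each morpheme carries meaning
= 2 morphemes


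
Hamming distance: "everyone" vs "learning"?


Comparing character by character (same length = 8):
  Pos 0: 'e' vs 'l' !=
  Pos 1: 'v' vs 'e' !=
  Pos 2: 'e' vs 'a' !=
  Pos 3: 'r' vs 'r' =
  Pos 4: 'y' vs 'n' !=
  Pos 5: 'o' vs 'i' !=
  Pos 6: 'n' vs 'n' =
  Pos 7: 'e' vs 'g' !=
Hamming distance = 6


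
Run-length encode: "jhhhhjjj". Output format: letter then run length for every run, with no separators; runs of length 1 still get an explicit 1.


String: "jhhhhjjj"
Scanning for consecutive runs:
  'j' x 1
  'h' x 4
  'j' x 3
RLE = "j1h4j3"


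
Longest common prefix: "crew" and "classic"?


Word 1: "crew"
Word 2: "classic"
Comparing from start:
  Pos 0: 'c' == 'c'
  Pos 1: 'r' != 'l' (stop)
LCP = "c" (length 1)


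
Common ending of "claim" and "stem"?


Word 1: "claim"
Word 2: "stem"
Comparing from end:
  Pos -1: 'm' == 'm'
  Pos -2: 'i' != 'e' (stop)
LCS = "m" (length 1)


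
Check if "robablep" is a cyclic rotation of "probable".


Word: "probable", Candidate: "robablep"
Method: check if candidate is substring of word+word
"probableprobable" contains "robablep"? Yes
Is rotation = Yes


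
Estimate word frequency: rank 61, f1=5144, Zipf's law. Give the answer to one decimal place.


Zipf's law: f(r) = f(1) / r
f(1) = 5144
f(61) = 5144 / 61
= 84.3 occurrences


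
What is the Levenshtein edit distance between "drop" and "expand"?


Word 1: "drop" (length 4)
Word 2: "expand" (length 6)
One optimal edit sequence (insert/delete/substitute each cost 1):
  1. insert 'e'  (+1)
  2. insert 'x'  (+1)
  3. substitute 'd' -> 'p'  (+1)
  4. substitute 'r' -> 'a'  (+1)
  5. substitute 'o' -> 'n'  (+1)
  6. substitute 'p' -> 'd'  (+1)
Total edit operations: 6
Edit distance = 6


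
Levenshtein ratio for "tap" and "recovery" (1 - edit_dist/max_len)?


Word 1: "tap" (length 3)
Word 2: "recovery" (length 8)
One optimal edit sequence:
  1. insert 'r'  (+1)
  2. insert 'e'  (+1)
  3. insert 'c'  (+1)
  4. insert 'o'  (+1)
  5. insert 'v'  (+1)
  6. substitute 't' -> 'e'  (+1)
  7. substitute 'a' -> 'r'  (+1)
  8. substitute 'p' -> 'y'  (+1)
Edit distance = 8
Max length = max(3, 8) = 8
Similarity = 1 - 8/8
= 0.0000


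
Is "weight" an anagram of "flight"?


Word 1: "flight" → sorted: fghilt
Word 2: "weight" → sorted: eghitw
Same letters? fghilt != eghitw
Anagram = No


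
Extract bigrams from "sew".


Word: "sew" (length 3)
Number of bigrams = 3 - 2 + 1 = 2
  Position 0: "se"
  Position 1: "ew"
Bigrams = "se", "ew"


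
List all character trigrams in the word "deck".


Word: "deck" (length 4)
Number of trigrams = 4 - 3 + 1 = 2
  Position 0: "dec"
  Position 1: "eck"
Trigrams = "dec", "eck"


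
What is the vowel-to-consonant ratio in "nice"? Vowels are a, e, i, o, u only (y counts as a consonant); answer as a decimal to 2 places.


Word: "nice"
Vowels (a,e,i,o,u): 2
Consonants: 2
Ratio = 2/2
= 1.00


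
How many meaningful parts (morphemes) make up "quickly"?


Word: "quickly"
Morphemes: quick / -ly
Each morpheme carries meaning
= 2 morphemes


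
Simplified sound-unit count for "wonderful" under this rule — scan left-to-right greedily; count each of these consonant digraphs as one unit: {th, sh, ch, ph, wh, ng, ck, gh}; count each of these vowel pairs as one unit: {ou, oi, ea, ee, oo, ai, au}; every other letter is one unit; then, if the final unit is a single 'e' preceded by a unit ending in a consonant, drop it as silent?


Word: "wonderful" (9 letters)
Left-to-right scan:
  [1] 'w' (letter)
  [2] 'o' (letter)
  [3] 'n' (letter)
  [4] 'd' (letter)
  [5] 'e' (letter)
  [6] 'r' (letter)
  [7] 'f' (letter)
  [8] 'u' (letter)
  [9] 'l' (letter)
Units from scan: 9
Sound units = 9 units


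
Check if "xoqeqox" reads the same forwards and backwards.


Word: "xoqeqox"
Reversed: "xoqeqox"
Forward == Backward? xoqeqox == xoqeqox
Palindrome = Yes


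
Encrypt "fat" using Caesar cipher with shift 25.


Word: "fat"
Shift: 25
Each letter → (letter + shift) mod 26:
  'f' (5) + 25 = 4 → 'e'
  'a' (0) + 25 = 25 → 'z'
  't' (19) + 25 = 18 → 's'
Result = "ezs"


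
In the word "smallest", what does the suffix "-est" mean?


Suffix: -est
Example: smallest = small + -est
Meaning = most


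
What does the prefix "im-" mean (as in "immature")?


Prefix: im-
Example: immature = im- + mature
Meaning = not / into


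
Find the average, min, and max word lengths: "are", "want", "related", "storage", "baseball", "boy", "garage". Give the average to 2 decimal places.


Lengths: "are"=3, "want"=4, "related"=7, "storage"=7, "baseball"=8, "boy"=3, "garage"=6
Sum = 38, Count = 7
Average = 38/7 = 5.43
= avg=5.43, min=3, max=8


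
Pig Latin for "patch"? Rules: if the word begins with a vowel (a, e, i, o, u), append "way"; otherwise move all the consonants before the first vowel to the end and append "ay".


Word: "patch"
Starts with consonant(s) → move to end, add 'ay'
Consonant cluster: "p"
Pig Latin = "atchpay"


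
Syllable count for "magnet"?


Word: "magnet"
Syllable breakdown: mag · net
Counting: 2 parts
= 2 syllables


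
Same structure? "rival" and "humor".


Pattern of "rival": [0, 1, 2, 3, 4]
Pattern of "humor": [0, 1, 2, 3, 4]
Patterns match
Same pattern = Yes


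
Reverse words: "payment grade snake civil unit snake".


Original: "payment grade snake civil unit snake"
Words (1..n): payment | grade | snake | civil | unit | snake
Reversed (n..1): snake | unit | civil | snake | grade | payment
Result = "snake unit civil snake grade payment"


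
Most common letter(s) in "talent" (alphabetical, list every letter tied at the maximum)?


Word: "talent"
Letter counts:
  'a': 1
  'e': 1
  'l': 1
  'n': 1
  't': 2
Maximum count = 2
Most frequent = 't' (2 times each)


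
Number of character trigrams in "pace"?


Word: "pace" (length 4)
Number of 3-grams = length - 3 + 1 = 4 - 3 + 1
= 2


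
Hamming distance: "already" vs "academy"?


Comparing character by character (same length = 7):
  Pos 0: 'a' vs 'a' =
  Pos 1: 'l' vs 'c' !=
  Pos 2: 'r' vs 'a' !=
  Pos 3: 'e' vs 'd' !=
  Pos 4: 'a' vs 'e' !=
  Pos 5: 'd' vs 'm' !=
  Pos 6: 'y' vs 'y' =
Hamming distance = 5


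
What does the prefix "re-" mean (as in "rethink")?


Prefix: re-
As in: rethink -> re- + think
Meaning = again


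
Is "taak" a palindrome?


Word: "taak"
Reversed: "kaat"
Forward == Backward? taak != kaat
Palindrome = No


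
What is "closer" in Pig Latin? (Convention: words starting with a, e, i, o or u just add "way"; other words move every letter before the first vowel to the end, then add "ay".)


Word: "closer"
Starts with consonant(s) → move to end, add 'ay'
Consonant cluster: "cl"
Pig Latin = "oserclay"


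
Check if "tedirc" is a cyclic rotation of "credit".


Word: "credit", Candidate: "tedirc"
Method: check if candidate is substring of word+word
"creditcredit" contains "tedirc"? No
Is rotation = No


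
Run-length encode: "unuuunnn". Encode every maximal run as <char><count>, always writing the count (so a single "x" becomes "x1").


String: "unuuunnn"
Scanning for consecutive runs:
  'u' x 1
  'n' x 1
  'u' x 3
  'n' x 3
RLE = "u1n1u3n3"


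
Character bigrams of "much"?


Word: "much" (length 4)
Number of bigrams = 4 - 2 + 1 = 3
  Position 0: "mu"
  Position 1: "uc"
  Position 2: "ch"
Bigrams = "mu", "uc", "ch"


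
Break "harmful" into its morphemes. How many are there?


Word: "harmful"
Morphemes: harm + -ful
Each morpheme carries meaning
= 2 morphemes


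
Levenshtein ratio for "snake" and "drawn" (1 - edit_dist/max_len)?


Word 1: "snake" (length 5)
Word 2: "drawn" (length 5)
One optimal edit sequence:
  1. substitute 's' -> 'd'  (+1)
  2. substitute 'n' -> 'r'  (+1)
  3. keep 'a'
  4. substitute 'k' -> 'w'  (+1)
  5. substitute 'e' -> 'n'  (+1)
Edit distance = 4
Max length = max(5, 5) = 5
Similarity = 1 - 4/5
= 0.2000


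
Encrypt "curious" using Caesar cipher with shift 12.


Word: "curious"
Shift: 12
Each letter → (letter + shift) mod 26:
  'c' (2) + 12 = 14 → 'o'
  'u' (20) + 12 = 6 → 'g'
  'r' (17) + 12 = 3 → 'd'
  'i' (8) + 12 = 20 → 'u'
  'o' (14) + 12 = 0 → 'a'
  'u' (20) + 12 = 6 → 'g'
  's' (18) + 12 = 4 → 'e'
Result = "ogduage"


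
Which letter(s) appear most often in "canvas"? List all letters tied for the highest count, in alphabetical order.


Word: "canvas"
Letter counts:
  'a': 2
  'c': 1
  'n': 1
  's': 1
  'v': 1
Maximum count = 2
Most frequent = 'a' (2 times each)


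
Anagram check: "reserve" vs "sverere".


Word 1: "reserve" → sorted: eeerrsv
Word 2: "sverere" → sorted: eeerrsv
Same letters? eeerrsv == eeerrsv
Anagram = Yes


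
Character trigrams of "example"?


Word: "example" (length 7)
Number of trigrams = 7 - 3 + 1 = 5
  Position 0: "exa"
  Position 1: "xam"
  Position 2: "amp"
  Position 3: "mpl"
  Position 4: "ple"
Trigrams = "exa", "xam", "amp", "mpl", "ple"


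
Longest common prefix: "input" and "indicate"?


Word 1: "input"
Word 2: "indicate"
Comparing from start:
  Pos 0: 'i' == 'i'
  Pos 1: 'n' == 'n'
  Pos 2: 'p' != 'd' (stop)
LCP = "in" (length 2)


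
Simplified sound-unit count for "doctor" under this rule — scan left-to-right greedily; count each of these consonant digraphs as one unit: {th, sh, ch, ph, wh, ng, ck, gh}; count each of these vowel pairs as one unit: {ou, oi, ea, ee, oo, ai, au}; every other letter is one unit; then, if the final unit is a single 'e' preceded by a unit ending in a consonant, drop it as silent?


Word: "doctor" (6 letters)
Left-to-right scan:
  (1) 'd' (letter)
  (2) 'o' (letter)
  (3) 'c' (letter)
  (4) 't' (letter)
  (5) 'o' (letter)
  (6) 'r' (letter)
Units from scan: 6
Sound units = 6 units


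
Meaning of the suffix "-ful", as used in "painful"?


Suffix: -ful
Example: painful (pain + -ful)
Meaning = full of


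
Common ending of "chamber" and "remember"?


Word 1: "chamber"
Word 2: "remember"
Comparing from end:
  Pos -1: 'r' == 'r'
  Pos -2: 'e' == 'e'
  Pos -3: 'b' == 'b'
  Pos -4: 'm' == 'm'
  Pos -5: 'a' != 'e' (stop)
LCS = "mber" (length 4)


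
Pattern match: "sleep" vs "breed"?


Pattern of "sleep": [0, 1, 2, 2, 3]
Pattern of "breed": [0, 1, 2, 2, 3]
Patterns match
Same pattern = Yes


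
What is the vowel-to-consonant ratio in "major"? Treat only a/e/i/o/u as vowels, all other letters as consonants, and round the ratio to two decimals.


Word: "major"
Vowels (a,e,i,o,u): 2
Consonants: 3
Ratio = 2/3
= 0.67


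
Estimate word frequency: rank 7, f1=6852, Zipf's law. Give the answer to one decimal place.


Zipf's law: f(r) = f(1) / r
f(1) = 6852
f(7) = 6852 / 7
= 978.9 occurrences


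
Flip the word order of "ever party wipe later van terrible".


Original: "ever party wipe later van terrible"
Words (1..n): ever | party | wipe | later | van | terrible
Reversed (n..1): terrible | van | later | wipe | party | ever
Result = "terrible van later wipe party ever"


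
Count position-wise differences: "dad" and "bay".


Comparing character by character (same length = 3):
  Pos 0: 'd' vs 'b' !=
  Pos 1: 'a' vs 'a' =
  Pos 2: 'd' vs 'y' !=
Hamming distance = 2


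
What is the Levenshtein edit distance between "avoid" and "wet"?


Word 1: "avoid" (length 5)
Word 2: "wet" (length 3)
One optimal edit sequence (insert/delete/substitute each cost 1):
  1. delete 'a'  (+1)
  2. delete 'v'  (+1)
  3. substitute 'o' -> 'w'  (+1)
  4. substitute 'i' -> 'e'  (+1)
  5. substitute 'd' -> 't'  (+1)
Total edit operations: 5
Edit distance = 5


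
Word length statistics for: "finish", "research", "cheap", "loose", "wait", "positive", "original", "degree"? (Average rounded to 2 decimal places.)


Lengths: "finish"=6, "research"=8, "cheap"=5, "loose"=5, "wait"=4, "positive"=8, "original"=8, "degree"=6
Sum = 50, Count = 8
Average = 50/8 = 6.25
= avg=6.25, min=4, max=8


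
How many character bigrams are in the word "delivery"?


Word: "delivery" (length 8)
Number of 2-grams = length - 2 + 1 = 8 - 2 + 1
= 7


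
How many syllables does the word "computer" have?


Word: "computer"
Syllable breakdown: com · pu · ter
Counting: 3 parts
= 3 syllables


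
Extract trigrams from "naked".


Word: "naked" (length 5)
Number of trigrams = 5 - 3 + 1 = 3
  Position 0: "nak"
  Position 1: "ake"
  Position 2: "ked"
Trigrams = "nak", "ake", "ked"


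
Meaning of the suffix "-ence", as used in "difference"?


Suffix: -ence
Example: difference = differ + -ence
Meaning = state of


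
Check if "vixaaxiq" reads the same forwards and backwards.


Word: "vixaaxiq"
Reversed: "qixaaxiv"
Forward == Backward? vixaaxiq != qixaaxiv
Palindrome = No


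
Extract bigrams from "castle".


Word: "castle" (length 6)
Number of bigrams = 6 - 2 + 1 = 5
  Position 0: "ca"
  Position 1: "as"
  Position 2: "st"
  Position 3: "tl"
  Position 4: "le"
Bigrams = "ca", "as", "st", "tl", "le"


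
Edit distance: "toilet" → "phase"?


Word 1: "toilet" (length 6)
Word 2: "phase" (length 5)
One optimal edit sequence (insert/delete/substitute each cost 1):
  1. substitute 't' -> 'p'  (+1)
  2. substitute 'o' -> 'h'  (+1)
  3. substitute 'i' -> 'a'  (+1)
  4. substitute 'l' -> 's'  (+1)
  5. keep 'e'
  6. delete 't'  (+1)
Total edit operations: 5
Edit distance = 5


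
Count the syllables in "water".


Word: "water"
Syllable breakdown: wa | ter
Counting: 2 parts
= 2 syllables


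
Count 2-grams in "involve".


Word: "involve" (length 7)
Number of 2-grams = length - 2 + 1 = 7 - 2 + 1
= 6


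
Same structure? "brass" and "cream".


Pattern of "brass": [0, 1, 2, 3, 3]
Pattern of "cream": [0, 1, 2, 3, 4]
Patterns do not match
Same pattern = No


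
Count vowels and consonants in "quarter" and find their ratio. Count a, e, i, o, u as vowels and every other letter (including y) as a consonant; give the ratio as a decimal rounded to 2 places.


Word: "quarter"
Vowels (a,e,i,o,u): 3
Consonants: 4
Ratio = 3/4
= 0.75


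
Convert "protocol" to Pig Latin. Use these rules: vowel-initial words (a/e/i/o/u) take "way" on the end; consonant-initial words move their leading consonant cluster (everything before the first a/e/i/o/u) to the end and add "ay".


Word: "protocol"
Starts with consonant(s) → move to end, add 'ay'
Consonant cluster: "pr"
Pig Latin = "otocolpray"


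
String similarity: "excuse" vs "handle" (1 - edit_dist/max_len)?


Word 1: "excuse" (length 6)
Word 2: "handle" (length 6)
One optimal edit sequence:
  1. substitute 'e' -> 'h'  (+1)
  2. substitute 'x' -> 'a'  (+1)
  3. substitute 'c' -> 'n'  (+1)
  4. substitute 'u' -> 'd'  (+1)
  5. substitute 's' -> 'l'  (+1)
  6. keep 'e'
Edit distance = 5
Max length = max(6, 6) = 6
Similarity = 1 - 5/6
= 0.1667


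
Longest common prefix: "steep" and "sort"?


Word 1: "steep"
Word 2: "sort"
Comparing from start:
  Pos 0: 's' == 's'
  Pos 1: 't' != 'o' (stop)
LCP = "s" (length 1)


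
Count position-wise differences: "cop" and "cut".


Comparing character by character (same length = 3):
  Pos 0: 'c' vs 'c' =
  Pos 1: 'o' vs 'u' !=
  Pos 2: 'p' vs 't' !=
Hamming distance = 2


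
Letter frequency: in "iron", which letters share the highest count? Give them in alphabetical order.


Word: "iron"
Letter counts:
  'i': 1
  'n': 1
  'o': 1
  'r': 1
Maximum count = 1
Most frequent = 'i', 'n', 'o', 'r' (1 time each)


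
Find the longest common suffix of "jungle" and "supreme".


Word 1: "jungle"
Word 2: "supreme"
Comparing from end:
  Pos -1: 'e' == 'e'
  Pos -2: 'l' != 'm' (stop)
LCS = "e" (length 1)


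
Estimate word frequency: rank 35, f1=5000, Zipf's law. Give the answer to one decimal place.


Zipf's law: f(r) = f(1) / r
f(1) = 5000
f(35) = 5000 / 35
= 142.9 occurrences


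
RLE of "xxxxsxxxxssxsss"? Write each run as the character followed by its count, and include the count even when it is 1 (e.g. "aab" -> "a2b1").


String: "xxxxsxxxxssxsss"
Scanning for consecutive runs:
  'x' x 4
  's' x 1
  'x' x 4
  's' x 2
  'x' x 1
  's' x 3
RLE = "x4s1x4s2x1s3"


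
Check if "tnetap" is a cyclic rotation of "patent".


Word: "patent", Candidate: "tnetap"
Method: check if candidate is substring of word+word
"patentpatent" contains "tnetap"? No
Is rotation = No


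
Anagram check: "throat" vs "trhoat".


Word 1: "throat" → sorted: ahortt
Word 2: "trhoat" → sorted: ahortt
Same letters? ahortt == ahortt
Anagram = Yes


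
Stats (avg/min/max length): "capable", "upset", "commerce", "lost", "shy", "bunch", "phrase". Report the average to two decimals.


Lengths: "capable"=7, "upset"=5, "commerce"=8, "lost"=4, "shy"=3, "bunch"=5, "phrase"=6
Sum = 38, Count = 7
Average = 38/7 = 5.43
= avg=5.43, min=3, max=8


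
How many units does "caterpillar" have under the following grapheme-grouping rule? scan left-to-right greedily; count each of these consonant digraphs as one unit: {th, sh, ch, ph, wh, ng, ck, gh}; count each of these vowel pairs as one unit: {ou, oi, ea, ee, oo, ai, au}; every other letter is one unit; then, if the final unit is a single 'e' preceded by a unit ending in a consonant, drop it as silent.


Word: "caterpillar" (11 letters)
Left-to-right scan:
  (1) 'c' (letter)
  (2) 'a' (letter)
  (3) 't' (letter)
  (4) 'e' (letter)
  (5) 'r' (letter)
  (6) 'p' (letter)
  (7) 'i' (letter)
  (8) 'l' (letter)
  (9) 'l' (letter)
  (10) 'a' (letter)
  (11) 'r' (letter)
Units from scan: 11
Sound units = 11 units


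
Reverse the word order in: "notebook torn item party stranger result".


Original: "notebook torn item party stranger result"
Words (1..n): notebook | torn | item | party | stranger | result
Reversed (n..1): result | stranger | party | item | torn | notebook
Result = "result stranger party item torn notebook"


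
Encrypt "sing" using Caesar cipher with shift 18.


Word: "sing"
Shift: 18
Each letter → (letter + shift) mod 26:
  's' (18) + 18 = 10 → 'k'
  'i' (8) + 18 = 0 → 'a'
  'n' (13) + 18 = 5 → 'f'
  'g' (6) + 18 = 24 → 'y'
Result = "kafy"


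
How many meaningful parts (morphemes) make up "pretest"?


Word: "pretest"
Morphemes: pre- | test
Each morpheme carries meaning
= 2 morphemes


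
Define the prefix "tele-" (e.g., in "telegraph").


Prefix: tele-
Example: telegraph (tele- + graph)
Meaning = distant


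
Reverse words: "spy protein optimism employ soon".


Original: "spy protein optimism employ soon"
Words (1..n): spy | protein | optimism | employ | soon
Reversed (n..1): soon | employ | optimism | protein | spy
Result = "soon employ optimism protein spy"


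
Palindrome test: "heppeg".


Word: "heppeg"
Reversed: "geppeh"
Forward == Backward? heppeg != geppeh
Palindrome = No


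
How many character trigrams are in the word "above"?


Word: "above" (length 5)
Number of 3-grams = length - 3 + 1 = 5 - 3 + 1
= 3


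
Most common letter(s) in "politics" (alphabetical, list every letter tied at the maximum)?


Word: "politics"
Letter counts:
  'c': 1
  'i': 2
  'l': 1
  'o': 1
  'p': 1
  's': 1
  't': 1
Maximum count = 2
Most frequent = 'i' (2 times each)


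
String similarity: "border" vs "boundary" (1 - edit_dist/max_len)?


Word 1: "border" (length 6)
Word 2: "boundary" (length 8)
One optimal edit sequence:
  1. keep 'b'
  2. keep 'o'
  3. insert 'u'  (+1)
  4. substitute 'r' -> 'n'  (+1)
  5. keep 'd'
  6. substitute 'e' -> 'a'  (+1)
  7. keep 'r'
  8. insert 'y'  (+1)
Edit distance = 4
Max length = max(6, 8) = 8
Similarity = 1 - 4/8
= 0.5000


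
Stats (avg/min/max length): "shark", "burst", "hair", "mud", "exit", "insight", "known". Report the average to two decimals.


Lengths: "shark"=5, "burst"=5, "hair"=4, "mud"=3, "exit"=4, "insight"=7, "known"=5
Sum = 33, Count = 7
Average = 33/7 = 4.71
= avg=4.71, min=3, max=7


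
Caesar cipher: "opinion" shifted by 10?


Word: "opinion"
Shift: 10
Each letter → (letter + shift) mod 26:
  'o' (14) + 10 = 24 → 'y'
  'p' (15) + 10 = 25 → 'z'
  'i' (8) + 10 = 18 → 's'
  'n' (13) + 10 = 23 → 'x'
  'i' (8) + 10 = 18 → 's'
  'o' (14) + 10 = 24 → 'y'
  'n' (13) + 10 = 23 → 'x'
Result = "yzsxsyx"


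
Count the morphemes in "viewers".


Word: "viewers"
Morphemes: view / -er / -s
Each morpheme carries meaning
= 3 morphemes


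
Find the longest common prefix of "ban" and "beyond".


Word 1: "ban"
Word 2: "beyond"
Comparing from start:
  Pos 0: 'b' == 'b'
  Pos 1: 'a' != 'e' (stop)
LCP = "b" (length 1)


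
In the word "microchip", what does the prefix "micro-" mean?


Prefix: micro-
As in: microchip -> micro- + chip
Meaning = small


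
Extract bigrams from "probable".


Word: "probable" (length 8)
Number of bigrams = 8 - 2 + 1 = 7
  Position 0: "pr"
  Position 1: "ro"
  Position 2: "ob"
  Position 3: "ba"
  Position 4: "ab"
  Position 5: "bl"
  Position 6: "le"
Bigrams = "pr", "ro", "ob", "ba", "ab", "bl", "le"


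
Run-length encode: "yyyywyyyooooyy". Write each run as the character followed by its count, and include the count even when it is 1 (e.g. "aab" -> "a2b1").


String: "yyyywyyyooooyy"
Scanning for consecutive runs:
  'y' x 4
  'w' x 1
  'y' x 3
  'o' x 4
  'y' x 2
RLE = "y4w1y3o4y2"


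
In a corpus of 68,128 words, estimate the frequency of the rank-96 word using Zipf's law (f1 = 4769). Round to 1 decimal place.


Zipf's law: f(r) = f(1) / r
f(1) = 4769
f(96) = 4769 / 96
= 49.7 occurrences


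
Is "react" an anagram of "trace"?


Word 1: "trace" → sorted: acert
Word 2: "react" → sorted: acert
Same letters? acert == acert
Anagram = Yes


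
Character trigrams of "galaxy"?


Word: "galaxy" (length 6)
Number of trigrams = 6 - 3 + 1 = 4
  Position 0: "gal"
  Position 1: "ala"
  Position 2: "lax"
  Position 3: "axy"
Trigrams = "gal", "ala", "lax", "axy"


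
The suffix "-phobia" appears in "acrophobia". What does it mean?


Suffix: -phobia
Example: acrophobia = acro- + -phobia
Meaning = fear of


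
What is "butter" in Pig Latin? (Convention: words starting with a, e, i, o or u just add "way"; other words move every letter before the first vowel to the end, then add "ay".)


Word: "butter"
Starts with consonant(s) → move to end, add 'ay'
Consonant cluster: "b"
Pig Latin = "utterbay"


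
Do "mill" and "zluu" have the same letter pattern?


Pattern of "mill": [0, 1, 2, 2]
Pattern of "zluu": [0, 1, 2, 2]
Patterns match
Same pattern = Yes


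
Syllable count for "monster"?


Word: "monster"
Syllable breakdown: mon · ster
Counting: 2 parts
= 2 syllables


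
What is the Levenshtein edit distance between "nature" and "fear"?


Word 1: "nature" (length 6)
Word 2: "fear" (length 4)
One optimal edit sequence (insert/delete/substitute each cost 1):
  1. delete 'n'  (+1)
  2. substitute 'a' -> 'f'  (+1)
  3. substitute 't' -> 'e'  (+1)
  4. substitute 'u' -> 'a'  (+1)
  5. keep 'r'
  6. delete 'e'  (+1)
Total edit operations: 5
Edit distance = 5


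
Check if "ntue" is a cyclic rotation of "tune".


Word: "tune", Candidate: "ntue"
Method: check if candidate is substring of word+word
"tunetune" contains "ntue"? No
Is rotation = No


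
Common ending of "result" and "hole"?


Word 1: "result"
Word 2: "hole"
Comparing from end:
  Pos -1: 't' != 'e' (stop)
LCS = "" (length 0)


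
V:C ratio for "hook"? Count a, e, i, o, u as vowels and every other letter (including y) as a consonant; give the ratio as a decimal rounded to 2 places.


Word: "hook"
Vowels (a,e,i,o,u): 2
Consonants: 2
Ratio = 2/2
= 1.00


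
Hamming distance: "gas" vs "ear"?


Comparing character by character (same length = 3):
  Pos 0: 'g' vs 'e' !=
  Pos 1: 'a' vs 'a' =
  Pos 2: 's' vs 'r' !=
Hamming distance = 2


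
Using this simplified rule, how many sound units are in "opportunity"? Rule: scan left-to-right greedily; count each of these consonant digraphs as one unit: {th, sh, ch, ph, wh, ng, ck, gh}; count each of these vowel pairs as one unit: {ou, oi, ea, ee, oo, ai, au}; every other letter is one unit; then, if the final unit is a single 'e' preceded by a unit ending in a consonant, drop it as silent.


Word: "opportunity" (11 letters)
Left-to-right scan:
  1. 'o' (letter)
  2. 'p' (letter)
  3. 'p' (letter)
  4. 'o' (letter)
  5. 'r' (letter)
  6. 't' (letter)
  7. 'u' (letter)
  8. 'n' (letter)
  9. 'i' (letter)
  10. 't' (letter)
  11. 'y' (letter)
Units from scan: 11
Sound units = 11 units


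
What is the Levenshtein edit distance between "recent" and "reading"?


Word 1: "recent" (length 6)
Word 2: "reading" (length 7)
One optimal edit sequence (insert/delete/substitute each cost 1):
  1. keep 'r'
  2. keep 'e'
  3. insert 'a'  (+1)
  4. substitute 'c' -> 'd'  (+1)
  5. substitute 'e' -> 'i'  (+1)
  6. keep 'n'
  7. substitute 't' -> 'g'  (+1)
Total edit operations: 4
Edit distance = 4


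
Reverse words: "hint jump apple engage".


Original: "hint jump apple engage"
Words (1..n): hint | jump | apple | engage
Reversed (n..1): engage | apple | jump | hint
Result = "engage apple jump hint"


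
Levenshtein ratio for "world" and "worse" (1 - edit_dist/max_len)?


Word 1: "world" (length 5)
Word 2: "worse" (length 5)
One optimal edit sequence:
  1. keep 'w'
  2. keep 'o'
  3. keep 'r'
  4. substitute 'l' -> 's'  (+1)
  5. substitute 'd' -> 'e'  (+1)
Edit distance = 2
Max length = max(5, 5) = 5
Similarity = 1 - 2/5
= 0.6000


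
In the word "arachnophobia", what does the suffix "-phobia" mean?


Suffix: -phobia
Example: arachnophobia (arachno- + -phobia)
Meaning = fear of


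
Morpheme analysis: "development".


Word: "development"
Morphemes: develop | -ment
Each morpheme carries meaning
= 2 morphemes


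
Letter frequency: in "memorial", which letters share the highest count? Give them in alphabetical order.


Word: "memorial"
Letter counts:
  'a': 1
  'e': 1
  'i': 1
  'l': 1
  'm': 2
  'o': 1
  'r': 1
Maximum count = 2
Most frequent = 'm' (2 times each)


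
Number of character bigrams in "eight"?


Word: "eight" (length 5)
Number of 2-grams = length - 2 + 1 = 5 - 2 + 1
= 4


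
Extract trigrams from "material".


Word: "material" (length 8)
Number of trigrams = 8 - 3 + 1 = 6
  Position 0: "mat"
  Position 1: "ate"
  Position 2: "ter"
  Position 3: "eri"
  Position 4: "ria"
  Position 5: "ial"
Trigrams = "mat", "ate", "ter", "eri", "ria", "ial"


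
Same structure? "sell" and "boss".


Pattern of "sell": [0, 1, 2, 2]
Pattern of "boss": [0, 1, 2, 2]
Patterns match
Same pattern = Yes


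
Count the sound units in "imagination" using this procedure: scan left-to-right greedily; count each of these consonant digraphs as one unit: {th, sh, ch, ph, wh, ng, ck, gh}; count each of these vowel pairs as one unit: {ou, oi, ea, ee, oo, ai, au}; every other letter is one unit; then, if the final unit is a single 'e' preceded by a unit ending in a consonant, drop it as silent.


Word: "imagination" (11 letters)
Left-to-right scan:
  (1) 'i' (letter)
  (2) 'm' (letter)
  (3) 'a' (letter)
  (4) 'g' (letter)
  (5) 'i' (letter)
  (6) 'n' (letter)
  (7) 'a' (letter)
  (8) 't' (letter)
  (9) 'i' (letter)
  (10) 'o' (letter)
  (11) 'n' (letter)
Units from scan: 11
Sound units = 11 units


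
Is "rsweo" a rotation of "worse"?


Word: "worse", Candidate: "rsweo"
Method: check if candidate is substring of word+word
"worseworse" contains "rsweo"? No
Is rotation = No


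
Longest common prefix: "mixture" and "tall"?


Word 1: "mixture"
Word 2: "tall"
Comparing from start:
  Pos 0: 'm' != 't' (stop)
LCP = "" (length 0)


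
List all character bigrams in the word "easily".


Word: "easily" (length 6)
Number of bigrams = 6 - 2 + 1 = 5
  Position 0: "ea"
  Position 1: "as"
  Position 2: "si"
  Position 3: "il"
  Position 4: "ly"
Bigrams = "ea", "as", "si", "il", "ly"


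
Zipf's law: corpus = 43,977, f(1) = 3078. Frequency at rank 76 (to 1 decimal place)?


Zipf's law: f(r) = f(1) / r
f(1) = 3078
f(76) = 3078 / 76
= 40.5 occurrences


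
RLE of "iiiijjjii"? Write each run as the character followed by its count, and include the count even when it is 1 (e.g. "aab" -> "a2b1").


String: "iiiijjjii"
Scanning for consecutive runs:
  'i' x 4
  'j' x 3
  'i' x 2
RLE = "i4j3i2"


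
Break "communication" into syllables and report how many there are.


Word: "communication"
Syllable breakdown: com · mu · ni · ca · tion
Counting: 5 parts
= 5 syllables


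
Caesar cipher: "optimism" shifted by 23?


Word: "optimism"
Shift: 23
Each letter → (letter + shift) mod 26:
  'o' (14) + 23 = 11 → 'l'
  'p' (15) + 23 = 12 → 'm'
  't' (19) + 23 = 16 → 'q'
  'i' (8) + 23 = 5 → 'f'
  'm' (12) + 23 = 9 → 'j'
  'i' (8) + 23 = 5 → 'f'
  's' (18) + 23 = 15 → 'p'
  'm' (12) + 23 = 9 → 'j'
Result = "lmqfjfpj"


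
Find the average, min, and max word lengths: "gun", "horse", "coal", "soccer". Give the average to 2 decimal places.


Lengths: "gun"=3, "horse"=5, "coal"=4, "soccer"=6
Sum = 18, Count = 4
Average = 18/4 = 4.50
= avg=4.50, min=3, max=6


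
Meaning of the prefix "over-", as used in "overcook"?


Prefix: over-
Example: overcook = over- + cook
Meaning = excessive


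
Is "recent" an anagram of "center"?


Word 1: "center" → sorted: ceenrt
Word 2: "recent" → sorted: ceenrt
Same letters? ceenrt == ceenrt
Anagram = Yes


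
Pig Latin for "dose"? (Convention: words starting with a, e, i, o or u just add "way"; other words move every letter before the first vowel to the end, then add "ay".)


Word: "dose"
Starts with consonant(s) → move to end, add 'ay'
Consonant cluster: "d"
Pig Latin = "oseday"


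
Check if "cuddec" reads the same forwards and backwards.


Word: "cuddec"
Reversed: "cedduc"
Forward == Backward? cuddec != cedduc
Palindrome = No


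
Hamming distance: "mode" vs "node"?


Comparing character by character (same length = 4):
  Pos 0: 'm' vs 'n' !=
  Pos 1: 'o' vs 'o' =
  Pos 2: 'd' vs 'd' =
  Pos 3: 'e' vs 'e' =
Hamming distance = 1


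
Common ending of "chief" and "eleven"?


Word 1: "chief"
Word 2: "eleven"
Comparing from end:
  Pos -1: 'f' != 'n' (stop)
LCS = "" (length 0)


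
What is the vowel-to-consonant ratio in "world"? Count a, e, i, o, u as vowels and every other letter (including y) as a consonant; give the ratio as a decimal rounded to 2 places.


Word: "world"
Vowels (a,e,i,o,u): 1
Consonants: 4
Ratio = 1/4
= 0.25


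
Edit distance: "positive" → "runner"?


Word 1: "positive" (length 8)
Word 2: "runner" (length 6)
One optimal edit sequence (insert/delete/substitute each cost 1):
  1. delete 'p'  (+1)
  2. delete 'o'  (+1)
  3. substitute 's' -> 'r'  (+1)
  4. substitute 'i' -> 'u'  (+1)
  5. substitute 't' -> 'n'  (+1)
  6. substitute 'i' -> 'n'  (+1)
  7. substitute 'v' -> 'e'  (+1)
  8. substitute 'e' -> 'r'  (+1)
Total edit operations: 8
Edit distance = 8


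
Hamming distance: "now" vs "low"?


Comparing character by character (same length = 3):
  Pos 0: 'n' vs 'l' !=
  Pos 1: 'o' vs 'o' =
  Pos 2: 'w' vs 'w' =
Hamming distance = 1


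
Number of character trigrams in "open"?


Word: "open" (length 4)
Number of 3-grams = length - 3 + 1 = 4 - 3 + 1
= 2


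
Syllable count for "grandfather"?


Word: "grandfather"
Syllable breakdown: grand | fa | ther
Counting: 3 parts
= 3 syllables


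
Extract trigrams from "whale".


Word: "whale" (length 5)
Number of trigrams = 5 - 3 + 1 = 3
  Position 0: "wha"
  Position 1: "hal"
  Position 2: "ale"
Trigrams = "wha", "hal", "ale"


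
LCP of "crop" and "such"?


Word 1: "crop"
Word 2: "such"
Comparing from start:
  Pos 0: 'c' != 's' (stop)
LCP = "" (length 0)


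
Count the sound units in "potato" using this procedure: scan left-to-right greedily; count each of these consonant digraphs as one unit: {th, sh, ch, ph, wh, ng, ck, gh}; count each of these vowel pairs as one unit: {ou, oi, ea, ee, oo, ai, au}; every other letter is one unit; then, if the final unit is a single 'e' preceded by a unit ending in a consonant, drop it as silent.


Word: "potato" (6 letters)
Left-to-right scan:
  [1] 'p' (letter)
  [2] 'o' (letter)
  [3] 't' (letter)
  [4] 'a' (letter)
  [5] 't' (letter)
  [6] 'o' (letter)
Units from scan: 6
Sound units = 6 units


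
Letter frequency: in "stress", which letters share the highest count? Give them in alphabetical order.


Word: "stress"
Letter counts:
  'e': 1
  'r': 1
  's': 3
  't': 1
Maximum count = 3
Most frequent = 's' (3 times each)


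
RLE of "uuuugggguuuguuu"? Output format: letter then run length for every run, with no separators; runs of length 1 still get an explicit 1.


String: "uuuugggguuuguuu"
Scanning for consecutive runs:
  'u' x 4
  'g' x 4
  'u' x 3
  'g' x 1
  'u' x 3
RLE = "u4g4u3g1u3"


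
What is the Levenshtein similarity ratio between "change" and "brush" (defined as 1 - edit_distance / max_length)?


Word 1: "change" (length 6)
Word 2: "brush" (length 5)
One optimal edit sequence:
  1. delete 'c'  (+1)
  2. substitute 'h' -> 'b'  (+1)
  3. substitute 'a' -> 'r'  (+1)
  4. substitute 'n' -> 'u'  (+1)
  5. substitute 'g' -> 's'  (+1)
  6. substitute 'e' -> 'h'  (+1)
Edit distance = 6
Max length = max(6, 5) = 6
Similarity = 1 - 6/6
= 0.0000


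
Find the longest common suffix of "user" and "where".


Word 1: "user"
Word 2: "where"
Comparing from end:
  Pos -1: 'r' != 'e' (stop)
LCS = "" (length 0)


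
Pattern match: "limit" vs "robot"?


Pattern of "limit": [0, 1, 2, 1, 3]
Pattern of "robot": [0, 1, 2, 1, 3]
Patterns match
Same pattern = Yes


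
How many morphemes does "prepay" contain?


Word: "prepay"
Morphemes: pre- + pay
Each morpheme carries meaning
= 2 morphemes


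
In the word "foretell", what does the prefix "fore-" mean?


Prefix: fore-
As in: foretell -> fore- + tell
Meaning = before


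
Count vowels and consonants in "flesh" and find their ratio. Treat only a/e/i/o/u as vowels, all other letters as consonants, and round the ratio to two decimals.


Word: "flesh"
Vowels (a,e,i,o,u): 1
Consonants: 4
Ratio = 1/4
= 0.25


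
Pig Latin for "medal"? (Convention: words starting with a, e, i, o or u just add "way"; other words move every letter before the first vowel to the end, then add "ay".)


Word: "medal"
Starts with consonant(s) → move to end, add 'ay'
Consonant cluster: "m"
Pig Latin = "edalmay"


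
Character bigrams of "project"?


Word: "project" (length 7)
Number of bigrams = 7 - 2 + 1 = 6
  Position 0: "pr"
  Position 1: "ro"
  Position 2: "oj"
  Position 3: "je"
  Position 4: "ec"
  Position 5: "ct"
Bigrams = "pr", "ro", "oj", "je", "ec", "ct"


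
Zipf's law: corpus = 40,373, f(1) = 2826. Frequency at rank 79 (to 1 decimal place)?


Zipf's law: f(r) = f(1) / r
f(1) = 2826
f(79) = 2826 / 79
= 35.8 occurrences


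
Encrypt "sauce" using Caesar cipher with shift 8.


Word: "sauce"
Shift: 8
Each letter → (letter + shift) mod 26:
  's' (18) + 8 = 0 → 'a'
  'a' (0) + 8 = 8 → 'i'
  'u' (20) + 8 = 2 → 'c'
  'c' (2) + 8 = 10 → 'k'
  'e' (4) + 8 = 12 → 'm'
Result = "aickm"


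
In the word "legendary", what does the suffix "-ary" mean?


Suffix: -ary
Example: legendary = legend + -ary
Meaning = relating to


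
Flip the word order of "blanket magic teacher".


Original: "blanket magic teacher"
Words (1..n): blanket | magic | teacher
Reversed (n..1): teacher | magic | blanket
Result = "teacher magic blanket"


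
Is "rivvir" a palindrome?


Word: "rivvir"
Reversed: "rivvir"
Forward == Backward? rivvir == rivvir
Palindrome = Yes


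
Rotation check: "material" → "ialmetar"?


Word: "material", Candidate: "ialmetar"
Method: check if candidate is substring of word+word
"materialmaterial" contains "ialmetar"? No
Is rotation = No


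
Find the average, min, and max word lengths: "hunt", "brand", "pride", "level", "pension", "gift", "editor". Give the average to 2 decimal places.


Lengths: "hunt"=4, "brand"=5, "pride"=5, "level"=5, "pension"=7, "gift"=4, "editor"=6
Sum = 36, Count = 7
Average = 36/7 = 5.14
= avg=5.14, min=4, max=7


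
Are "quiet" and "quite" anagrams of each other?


Word 1: "quiet" → sorted: eiqtu
Word 2: "quite" → sorted: eiqtu
Same letters? eiqtu == eiqtu
Anagram = Yes


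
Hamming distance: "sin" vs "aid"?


Comparing character by character (same length = 3):
  Pos 0: 's' vs 'a' !=
  Pos 1: 'i' vs 'i' =
  Pos 2: 'n' vs 'd' !=
Hamming distance = 2


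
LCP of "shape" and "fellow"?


Word 1: "shape"
Word 2: "fellow"
Comparing from start:
  Pos 0: 's' != 'f' (stop)
LCP = "" (length 0)


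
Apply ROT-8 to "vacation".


Word: "vacation"
Shift: 8
Each letter → (letter + shift) mod 26:
  'v' (21) + 8 = 3 → 'd'
  'a' (0) + 8 = 8 → 'i'
  'c' (2) + 8 = 10 → 'k'
  'a' (0) + 8 = 8 → 'i'
  't' (19) + 8 = 1 → 'b'
  'i' (8) + 8 = 16 → 'q'
  'o' (14) + 8 = 22 → 'w'
  'n' (13) + 8 = 21 → 'v'
Result = "dikibqwv"


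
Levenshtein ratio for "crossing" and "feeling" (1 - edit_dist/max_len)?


Word 1: "crossing" (length 8)
Word 2: "feeling" (length 7)
One optimal edit sequence:
  1. delete 'c'  (+1)
  2. substitute 'r' -> 'f'  (+1)
  3. substitute 'o' -> 'e'  (+1)
  4. substitute 's' -> 'e'  (+1)
  5. substitute 's' -> 'l'  (+1)
  6. keep 'i'
  7. keep 'n'
  8. keep 'g'
Edit distance = 5
Max length = max(8, 7) = 8
Similarity = 1 - 5/8
= 0.3750


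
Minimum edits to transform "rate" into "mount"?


Word 1: "rate" (length 4)
Word 2: "mount" (length 5)
One optimal edit sequence (insert/delete/substitute each cost 1):
  1. insert 'm'  (+1)
  2. substitute 'r' -> 'o'  (+1)
  3. substitute 'a' -> 'u'  (+1)
  4. substitute 't' -> 'n'  (+1)
  5. substitute 'e' -> 't'  (+1)
Total edit operations: 5
Edit distance = 5


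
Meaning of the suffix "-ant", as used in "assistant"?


Suffix: -ant
As in: assistant -> assist + -ant
Meaning = one who / that which
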